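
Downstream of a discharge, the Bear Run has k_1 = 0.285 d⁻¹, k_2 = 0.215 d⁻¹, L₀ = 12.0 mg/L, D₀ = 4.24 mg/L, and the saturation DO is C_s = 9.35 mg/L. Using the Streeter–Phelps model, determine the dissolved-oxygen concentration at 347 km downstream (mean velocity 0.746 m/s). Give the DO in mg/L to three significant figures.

DO ≈ 3.20 mg/L

Travel time t = x/v = 347 km / (0.746 m/s) = 347000 m / 0.746 m/s = 465100 s = 5.384 d.
k_1 L₀/(k_2−k_1) = 0.285×12.0/(0.215−0.285) = 3.420/-0.07000 = -48.86 mg/L.
e^(−k_1 t) = e^(−0.285×5.384) = 0.2156; e^(−k_2 t) = e^(−0.215×5.384) = 0.3143.
D = -48.86 × (0.2156 − 0.3143) + 4.24 × 0.3143 = 4.821 + 1.333 = 6.154 mg/L.
DO = C_s − D = 9.35 − 6.154 = 3.196 mg/L.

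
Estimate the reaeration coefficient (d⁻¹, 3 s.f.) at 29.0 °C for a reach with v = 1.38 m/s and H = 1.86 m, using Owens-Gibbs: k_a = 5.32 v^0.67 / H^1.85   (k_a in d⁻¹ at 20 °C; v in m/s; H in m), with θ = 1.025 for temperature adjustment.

k_a(20) = 5.32 × 1.38^0.67 / 1.86^1.85 = 5.32 × 1.241 / 3.152 = 2.094 d⁻¹.
k_a(29.0) = 2.094 × 1.025^(29.0−20) = 2.094 × 1.249 = 2.615 d⁻¹.

k_a ≈ 2.62 d⁻¹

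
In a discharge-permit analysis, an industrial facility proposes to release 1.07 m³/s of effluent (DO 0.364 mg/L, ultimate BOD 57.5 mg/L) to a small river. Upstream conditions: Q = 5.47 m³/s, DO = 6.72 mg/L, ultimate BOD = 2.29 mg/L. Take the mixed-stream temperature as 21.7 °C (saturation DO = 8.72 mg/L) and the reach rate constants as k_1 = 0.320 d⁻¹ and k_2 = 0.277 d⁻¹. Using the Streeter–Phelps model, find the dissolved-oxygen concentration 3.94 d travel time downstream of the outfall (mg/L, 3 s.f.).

Mixed DO = (5.47×6.72 + 1.07×0.364)/(5.47+1.07) = 37.15/6.540 = 5.680 mg/L.
Mixed L₀ = (5.47×2.29 + 1.07×57.5)/(6.540) = 74.05/6.540 = 11.32 mg/L.
Initial deficit D₀ = C_s − DO₀ = 8.72 − 5.680 = 3.040 mg/L.
D(3.94) = [0.320×11.32/(0.277−0.320)](e^(−0.320×3.94) − e^(−0.277×3.94)) + 3.040 e^(−0.277×3.94)
= -84.26 × (0.2834 − 0.3358) + 3.040 × 0.3358 = 5.430 mg/L.
DO = 8.72 − 5.430 = 3.290 mg/L.

DO ≈ 3.29 mg/L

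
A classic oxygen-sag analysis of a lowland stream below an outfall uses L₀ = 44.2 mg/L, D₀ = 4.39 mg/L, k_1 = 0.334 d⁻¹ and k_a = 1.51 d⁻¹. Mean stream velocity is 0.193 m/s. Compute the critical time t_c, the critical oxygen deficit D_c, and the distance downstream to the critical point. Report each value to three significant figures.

t_c ≈ 0.917 d; D_c ≈ 7.20 mg/L; x_c ≈ 15.3 km

At the critical point dD/dt = 0, so k_1 L₀ e^(−k_1 t) = k_a D. Substituting D(t) from the Streeter–Phelps equation and solving for t gives
t_c = ln[(k_a/k_1)(1 − D₀(k_a−k_1)/(k_1 L₀))] / (k_a−k_1).
Here k_a−k_1 = 1.176 d⁻¹ and 1 − D₀(k_a−k_1)/(k_1 L₀) = 1 − 4.39×1.176/(0.334×44.2) = 0.6503, so
t_c = ln(4.521 × 0.6503) / 1.176 = 1.078 / 1.176 = 0.9170 d.
D_c = (k_1/k_a) L₀ e^(−k_1 t_c) = (0.334/1.51) × 44.2 × e^(−0.334×0.9170) = 0.2212 × 44.2 × 0.7362 = 7.197 mg/L.
x_c = v t_c = 0.193 m/s × 0.9170 d × 86400 s/d = 15290 m ≈ 15.3 km.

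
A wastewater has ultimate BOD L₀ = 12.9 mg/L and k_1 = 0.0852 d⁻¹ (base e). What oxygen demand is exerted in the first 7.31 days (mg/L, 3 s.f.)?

y_t = L₀(1 − e^(−k_1 t)) = 12.9 × (1 − e^(−0.0852×7.31))
= 12.9 × (1 − 0.5364) = 12.9 × 0.4636 = 5.980 mg/L.

y ≈ 5.98 mg/L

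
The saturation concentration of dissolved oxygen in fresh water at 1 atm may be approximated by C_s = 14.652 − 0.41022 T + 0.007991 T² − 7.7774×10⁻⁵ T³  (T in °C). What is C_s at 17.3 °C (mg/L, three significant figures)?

C_s ≈ 9.54 mg/L

C_s = 14.652 − 0.41022×17.3 + 0.007991×17.3² − 7.7774×10⁻⁵×17.3³ = 9.544 mg/L.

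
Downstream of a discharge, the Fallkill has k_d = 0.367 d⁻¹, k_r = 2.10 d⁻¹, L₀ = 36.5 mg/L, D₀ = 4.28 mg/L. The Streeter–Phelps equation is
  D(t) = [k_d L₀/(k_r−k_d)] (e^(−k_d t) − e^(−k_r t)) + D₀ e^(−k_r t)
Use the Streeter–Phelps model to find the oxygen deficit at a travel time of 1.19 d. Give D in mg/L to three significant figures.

k_d L₀/(k_r−k_d) = 0.367×36.5/(2.10−0.367) = 13.40/1.733 = 7.730 mg/L.
e^(−k_d t) = e^(−0.367×1.190) = 0.6461; e^(−k_r t) = e^(−2.10×1.190) = 0.08217.
D = 7.730 × (0.6461 − 0.08217) + 4.28 × 0.08217 = 4.359 + 0.3517 = 4.711 mg/L.

D ≈ 4.71 mg/L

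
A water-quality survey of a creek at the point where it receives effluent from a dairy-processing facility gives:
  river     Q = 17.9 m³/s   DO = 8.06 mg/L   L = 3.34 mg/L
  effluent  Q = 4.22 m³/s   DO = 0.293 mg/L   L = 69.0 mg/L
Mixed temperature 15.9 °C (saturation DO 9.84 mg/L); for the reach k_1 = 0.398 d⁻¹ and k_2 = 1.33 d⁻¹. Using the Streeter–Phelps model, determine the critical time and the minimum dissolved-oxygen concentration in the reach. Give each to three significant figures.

t_c ≈ 0.590 d; minimum DO ≈ 6.09 mg/L

Mixed DO = (17.9×8.06 + 4.22×0.293)/(17.9+4.22) = 145.5/22.12 = 6.578 mg/L.
Mixed L₀ = (17.9×3.34 + 4.22×69.0)/(22.12) = 351.0/22.12 = 15.87 mg/L.
Initial deficit D₀ = C_s − DO₀ = 9.84 − 6.578 = 3.262 mg/L.
t_c = (1/0.9320) ln[(1.33/0.398)(1 − 3.262×0.9320/(0.398×15.87))] = 1.073 × ln(1.733) = 0.5900 d.
D_c = (0.398/1.33) × 15.87 × e^(−0.398×0.5900) = 0.2992 × 15.87 × 0.7907 = 3.754 mg/L.
Minimum DO = 9.84 − 3.754 = 6.086 mg/L.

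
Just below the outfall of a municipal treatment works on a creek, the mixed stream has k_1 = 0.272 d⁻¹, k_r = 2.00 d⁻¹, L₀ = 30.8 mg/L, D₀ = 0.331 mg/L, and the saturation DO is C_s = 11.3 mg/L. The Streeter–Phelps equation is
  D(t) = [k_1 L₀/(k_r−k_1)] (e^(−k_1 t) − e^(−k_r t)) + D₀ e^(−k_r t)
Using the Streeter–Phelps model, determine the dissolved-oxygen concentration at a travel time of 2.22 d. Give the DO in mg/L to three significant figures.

k_1 L₀/(k_r−k_1) = 0.272×30.8/(2.00−0.272) = 8.378/1.728 = 4.848 mg/L.
e^(−k_1 t) = e^(−0.272×2.220) = 0.5467; e^(−k_r t) = e^(−2.00×2.220) = 0.01180.
D = 4.848 × (0.5467 − 0.01180) + 0.331 × 0.01180 = 2.593 + 0.003904 = 2.597 mg/L.
DO = C_s − D = 11.3 − 2.597 = 8.703 mg/L.

DO ≈ 8.70 mg/L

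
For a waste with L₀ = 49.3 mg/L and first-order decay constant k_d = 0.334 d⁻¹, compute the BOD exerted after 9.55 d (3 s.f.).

y ≈ 47.3 mg/L

y_t = L₀(1 − e^(−k_d t)) = 49.3 × (1 − e^(−0.334×9.55))
= 49.3 × (1 − 0.04118) = 49.3 × 0.9588 = 47.27 mg/L.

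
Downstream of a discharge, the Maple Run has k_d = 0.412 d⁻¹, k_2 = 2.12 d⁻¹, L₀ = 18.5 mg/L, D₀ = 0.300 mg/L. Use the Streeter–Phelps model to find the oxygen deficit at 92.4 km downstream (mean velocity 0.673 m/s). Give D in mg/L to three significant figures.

D ≈ 2.18 mg/L

Travel time t = x/v = 92.4 km / (0.673 m/s) = 92400 m / 0.673 m/s = 137300 s = 1.589 d.
k_d L₀/(k_2−k_d) = 0.412×18.5/(2.12−0.412) = 7.622/1.708 = 4.463 mg/L.
e^(−k_d t) = e^(−0.412×1.589) = 0.5196; e^(−k_2 t) = e^(−2.12×1.589) = 0.03443.
D = 4.463 × (0.5196 − 0.03443) + 0.300 × 0.03443 = 2.165 + 0.01033 = 2.175 mg/L.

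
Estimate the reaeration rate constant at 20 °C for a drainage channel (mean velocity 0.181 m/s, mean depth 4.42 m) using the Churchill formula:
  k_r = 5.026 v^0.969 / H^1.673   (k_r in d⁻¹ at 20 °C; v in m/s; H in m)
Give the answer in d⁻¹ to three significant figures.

k_r = 5.026 × 0.181^0.969 / 4.42^1.673 = 5.026 × 0.1908 / 12.02 = 0.07982 d⁻¹.

k_r ≈ 0.0798 d⁻¹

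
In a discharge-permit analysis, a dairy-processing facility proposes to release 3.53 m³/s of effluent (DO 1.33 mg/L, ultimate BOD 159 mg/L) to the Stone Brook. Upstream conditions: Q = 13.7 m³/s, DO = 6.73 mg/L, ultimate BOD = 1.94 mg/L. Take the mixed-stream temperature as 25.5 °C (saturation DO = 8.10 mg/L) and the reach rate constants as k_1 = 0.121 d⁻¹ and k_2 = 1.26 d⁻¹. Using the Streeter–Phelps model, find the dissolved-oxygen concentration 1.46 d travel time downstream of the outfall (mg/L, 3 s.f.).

Mixed DO = (13.7×6.73 + 3.53×1.33)/(13.7+3.53) = 96.90/17.23 = 5.624 mg/L.
Mixed L₀ = (13.7×1.94 + 3.53×159)/(17.23) = 587.8/17.23 = 34.12 mg/L.
Initial deficit D₀ = C_s − DO₀ = 8.10 − 5.624 = 2.476 mg/L.
D(1.46) = [0.121×34.12/(1.26−0.121)](e^(−0.121×1.46) − e^(−1.26×1.46)) + 2.476 e^(−1.26×1.46)
= 3.624 × (0.8381 − 0.1589) + 2.476 × 0.1589 = 2.855 mg/L.
DO = 8.10 − 2.855 = 5.245 mg/L.

DO ≈ 5.24 mg/L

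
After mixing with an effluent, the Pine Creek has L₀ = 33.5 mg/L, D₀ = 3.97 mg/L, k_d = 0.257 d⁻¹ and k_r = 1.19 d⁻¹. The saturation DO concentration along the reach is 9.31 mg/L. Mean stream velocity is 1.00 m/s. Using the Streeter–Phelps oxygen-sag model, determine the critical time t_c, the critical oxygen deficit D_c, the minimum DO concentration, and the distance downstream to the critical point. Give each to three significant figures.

t_c = [1/(k_r−k_d)] ln[(k_r/k_d)(1 − D₀(k_r−k_d)/(k_d L₀))]
= [1/(1.19−0.257)] ln[(1.19/0.257)(1 − 3.97×0.9330/(0.257×33.5))]
= (1/0.9330) ln[4.630 × 0.5698] = 1.072 × ln(2.638) = 1.072 × 0.9701 = 1.040 d.
D_c = (k_d/k_r) L₀ e^(−k_d t_c) = (0.257/1.19) × 33.5 × e^(−0.257×1.040) = 0.2160 × 33.5 × 0.7655 = 5.538 mg/L.
Minimum DO = C_s − D_c = 9.31 − 5.538 = 3.772 mg/L.
x_c = v t_c = 1.00 m/s × 1.040 d × 86400 s/d = 89840 m ≈ 89.8 km.

t_c ≈ 1.04 d; D_c ≈ 5.54 mg/L; min DO ≈ 3.77 mg/L; x_c ≈ 89.8 km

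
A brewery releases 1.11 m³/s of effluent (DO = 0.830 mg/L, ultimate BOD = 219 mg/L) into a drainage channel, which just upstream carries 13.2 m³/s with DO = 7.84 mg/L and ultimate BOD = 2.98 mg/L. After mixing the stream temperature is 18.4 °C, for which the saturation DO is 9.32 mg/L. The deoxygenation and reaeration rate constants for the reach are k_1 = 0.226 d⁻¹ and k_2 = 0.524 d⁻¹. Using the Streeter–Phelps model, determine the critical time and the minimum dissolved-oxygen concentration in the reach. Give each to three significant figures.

t_c ≈ 2.33 d; minimum DO ≈ 4.30 mg/L

Mixed DO = (13.2×7.84 + 1.11×0.830)/(13.2+1.11) = 104.4/14.31 = 7.296 mg/L.
Mixed L₀ = (13.2×2.98 + 1.11×219)/(14.31) = 282.4/14.31 = 19.74 mg/L.
Initial deficit D₀ = C_s − DO₀ = 9.32 − 7.296 = 2.024 mg/L.
t_c = (1/0.2980) ln[(0.524/0.226)(1 − 2.024×0.2980/(0.226×19.74))] = 3.356 × ln(2.005) = 2.335 d.
D_c = (0.226/0.524) × 19.74 × e^(−0.226×2.335) = 0.4313 × 19.74 × 0.5900 = 5.022 mg/L.
Minimum DO = 9.32 − 5.022 = 4.298 mg/L.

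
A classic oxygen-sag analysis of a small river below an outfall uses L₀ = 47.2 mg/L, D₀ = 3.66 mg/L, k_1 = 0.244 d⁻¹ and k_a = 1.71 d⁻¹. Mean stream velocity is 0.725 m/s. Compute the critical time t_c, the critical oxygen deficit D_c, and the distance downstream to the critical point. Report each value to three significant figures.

t_c ≈ 0.900 d; D_c ≈ 5.41 mg/L; x_c ≈ 56.4 km

With k_a/k_1 = 7.008 and 1 − D₀(k_a−k_1)/(k_1 L₀) = 0.5341,
t_c = ln(7.008 × 0.5341) / (1.71 − 0.244) = ln(3.743) / 1.466 = 1.320/1.466 = 0.9004 d.
D_c = (k_1/k_a) L₀ e^(−k_1 t_c) = (0.244/1.71) × 47.2 × e^(−0.244×0.9004) = 0.1427 × 47.2 × 0.8028 = 5.407 mg/L.
x_c = v t_c = 0.725 m/s × 0.9004 d × 86400 s/d = 56400 m ≈ 56.4 km.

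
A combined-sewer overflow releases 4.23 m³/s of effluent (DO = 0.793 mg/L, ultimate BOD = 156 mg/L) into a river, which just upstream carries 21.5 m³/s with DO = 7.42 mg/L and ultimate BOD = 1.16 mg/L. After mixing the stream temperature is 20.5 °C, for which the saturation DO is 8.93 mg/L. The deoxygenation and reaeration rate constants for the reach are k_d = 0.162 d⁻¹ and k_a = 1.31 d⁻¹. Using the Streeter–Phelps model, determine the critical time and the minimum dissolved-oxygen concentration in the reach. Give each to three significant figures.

Mixed DO = (21.5×7.42 + 4.23×0.793)/(21.5+4.23) = 162.9/25.73 = 6.331 mg/L.
Mixed L₀ = (21.5×1.16 + 4.23×156)/(25.73) = 684.8/25.73 = 26.62 mg/L.
Initial deficit D₀ = C_s − DO₀ = 8.93 − 6.331 = 2.599 mg/L.
t_c = (1/1.148) ln[(1.31/0.162)(1 − 2.599×1.148/(0.162×26.62))] = 0.8711 × ln(2.490) = 0.7946 d.
D_c = (0.162/1.31) × 26.62 × e^(−0.162×0.7946) = 0.1237 × 26.62 × 0.8792 = 2.894 mg/L.
Minimum DO = 8.93 − 2.894 = 6.036 mg/L.

t_c ≈ 0.795 d; minimum DO ≈ 6.04 mg/L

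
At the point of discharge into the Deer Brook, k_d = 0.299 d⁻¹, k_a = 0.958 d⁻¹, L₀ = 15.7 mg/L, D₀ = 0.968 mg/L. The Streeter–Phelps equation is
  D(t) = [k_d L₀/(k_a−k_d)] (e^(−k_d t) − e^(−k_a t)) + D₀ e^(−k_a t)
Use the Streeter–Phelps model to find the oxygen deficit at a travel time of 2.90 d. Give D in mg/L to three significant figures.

k_d L₀/(k_a−k_d) = 0.299×15.7/(0.958−0.299) = 4.694/0.6590 = 7.123 mg/L.
e^(−k_d t) = e^(−0.299×2.900) = 0.4202; e^(−k_a t) = e^(−0.958×2.900) = 0.06215.
D = 7.123 × (0.4202 − 0.06215) + 0.968 × 0.06215 = 2.550 + 0.06016 = 2.610 mg/L.

D ≈ 2.61 mg/L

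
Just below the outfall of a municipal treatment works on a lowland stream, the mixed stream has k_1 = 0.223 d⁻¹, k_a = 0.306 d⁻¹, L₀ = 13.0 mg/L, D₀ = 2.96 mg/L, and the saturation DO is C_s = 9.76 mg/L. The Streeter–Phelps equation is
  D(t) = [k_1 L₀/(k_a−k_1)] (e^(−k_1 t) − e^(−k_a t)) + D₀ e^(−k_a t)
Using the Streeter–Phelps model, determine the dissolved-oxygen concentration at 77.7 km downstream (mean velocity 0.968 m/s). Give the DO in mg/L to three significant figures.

Travel time t = x/v = 77.7 km / (0.968 m/s) = 77700 m / 0.968 m/s = 80270 s = 0.9290 d.
k_1 L₀/(k_a−k_1) = 0.223×13.0/(0.306−0.223) = 2.899/0.08300 = 34.93 mg/L.
e^(−k_1 t) = e^(−0.223×0.9290) = 0.8129; e^(−k_a t) = e^(−0.306×0.9290) = 0.7526.
D = 34.93 × (0.8129 − 0.7526) + 2.96 × 0.7526 = 2.107 + 2.228 = 4.335 mg/L.
DO = C_s − D = 9.76 − 4.335 = 5.425 mg/L.

DO ≈ 5.43 mg/L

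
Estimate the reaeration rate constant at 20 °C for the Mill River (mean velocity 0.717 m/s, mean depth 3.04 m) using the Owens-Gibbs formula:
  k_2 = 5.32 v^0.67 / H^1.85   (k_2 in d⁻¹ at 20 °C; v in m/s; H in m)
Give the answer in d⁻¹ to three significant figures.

k_2 ≈ 0.544 d⁻¹

k_2 = 5.32 × 0.717^0.67 / 3.04^1.85 = 5.32 × 0.8002 / 7.822 = 0.5442 d⁻¹.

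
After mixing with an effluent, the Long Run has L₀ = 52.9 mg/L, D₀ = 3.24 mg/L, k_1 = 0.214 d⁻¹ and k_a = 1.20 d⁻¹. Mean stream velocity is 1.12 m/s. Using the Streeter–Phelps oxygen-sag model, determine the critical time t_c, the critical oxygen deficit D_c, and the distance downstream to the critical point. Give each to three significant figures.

t_c ≈ 1.41 d; D_c ≈ 6.97 mg/L; x_c ≈ 137 km

At the critical point dD/dt = 0, so k_1 L₀ e^(−k_1 t) = k_a D. Substituting D(t) from the Streeter–Phelps equation and solving for t gives
t_c = ln[(k_a/k_1)(1 − D₀(k_a−k_1)/(k_1 L₀))] / (k_a−k_1).
Here k_a−k_1 = 0.9860 d⁻¹ and 1 − D₀(k_a−k_1)/(k_1 L₀) = 1 − 3.24×0.9860/(0.214×52.9) = 0.7178, so
t_c = ln(5.607 × 0.7178) / 0.9860 = 1.393 / 0.9860 = 1.412 d.
D_c = (k_1/k_a) L₀ e^(−k_1 t_c) = (0.214/1.20) × 52.9 × e^(−0.214×1.412) = 0.1783 × 52.9 × 0.7392 = 6.973 mg/L.
x_c = v t_c = 1.12 m/s × 1.412 d × 86400 s/d = 136700 m ≈ 137 km.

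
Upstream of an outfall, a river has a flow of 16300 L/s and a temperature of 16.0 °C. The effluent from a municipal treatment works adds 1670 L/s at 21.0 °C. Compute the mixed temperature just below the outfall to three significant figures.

Flow-weighted mixing: C = (Q_r C_r + Q_w C_w)/(Q_r + Q_w)
= (16300×16.0 + 1670×21.0)/(16300 + 1670) = 295900/17970 = 16.46 °C.

16.5 °C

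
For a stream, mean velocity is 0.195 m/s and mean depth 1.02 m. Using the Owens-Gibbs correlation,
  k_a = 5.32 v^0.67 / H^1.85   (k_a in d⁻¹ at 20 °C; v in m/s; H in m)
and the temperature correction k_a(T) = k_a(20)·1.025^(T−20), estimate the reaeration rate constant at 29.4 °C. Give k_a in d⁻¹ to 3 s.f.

k_a ≈ 2.16 d⁻¹

k_a(20) = 5.32 × 0.195^0.67 / 1.02^1.85 = 5.32 × 0.3344 / 1.037 = 1.715 d⁻¹.
k_a(29.4) = 1.715 × 1.025^(29.4−20) = 1.715 × 1.261 = 2.163 d⁻¹.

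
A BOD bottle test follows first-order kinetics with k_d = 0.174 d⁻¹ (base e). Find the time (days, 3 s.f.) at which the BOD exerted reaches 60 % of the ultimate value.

t ≈ 5.27 d

y/L₀ = 1 − e^(−k_d t) = 0.60 ⇒ e^(−k_d t) = 0.400
t = −ln(0.400) / 0.174 = 0.9163 / 0.174 = 5.266 d.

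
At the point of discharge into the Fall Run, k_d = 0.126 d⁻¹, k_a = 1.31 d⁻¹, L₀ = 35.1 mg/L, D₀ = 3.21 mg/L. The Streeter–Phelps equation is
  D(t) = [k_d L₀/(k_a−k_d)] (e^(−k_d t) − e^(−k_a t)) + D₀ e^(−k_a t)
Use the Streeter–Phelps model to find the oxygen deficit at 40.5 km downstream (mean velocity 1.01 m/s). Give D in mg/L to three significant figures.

D ≈ 3.24 mg/L

Travel time t = x/v = 40.5 km / (1.01 m/s) = 40500 m / 1.01 m/s = 40100 s = 0.4641 d.
k_d L₀/(k_a−k_d) = 0.126×35.1/(1.31−0.126) = 4.423/1.184 = 3.735 mg/L.
e^(−k_d t) = e^(−0.126×0.4641) = 0.9432; e^(−k_a t) = e^(−1.31×0.4641) = 0.5444.
D = 3.735 × (0.9432 − 0.5444) + 3.21 × 0.5444 = 1.489 + 1.748 = 3.237 mg/L.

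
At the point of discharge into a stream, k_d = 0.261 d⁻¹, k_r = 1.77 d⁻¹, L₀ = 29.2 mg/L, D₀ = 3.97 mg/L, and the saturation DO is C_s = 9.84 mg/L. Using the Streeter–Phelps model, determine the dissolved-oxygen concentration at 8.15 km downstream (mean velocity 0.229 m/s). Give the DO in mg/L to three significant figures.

Travel time t = x/v = 8.15 km / (0.229 m/s) = 8150 m / 0.229 m/s = 35590 s = 0.4119 d.
k_d L₀/(k_r−k_d) = 0.261×29.2/(1.77−0.261) = 7.621/1.509 = 5.050 mg/L.
e^(−k_d t) = e^(−0.261×0.4119) = 0.8981; e^(−k_r t) = e^(−1.77×0.4119) = 0.4823.
D = 5.050 × (0.8981 − 0.4823) + 3.97 × 0.4823 = 2.100 + 1.915 = 4.015 mg/L.
DO = C_s − D = 9.84 − 4.015 = 5.825 mg/L.

DO ≈ 5.83 mg/L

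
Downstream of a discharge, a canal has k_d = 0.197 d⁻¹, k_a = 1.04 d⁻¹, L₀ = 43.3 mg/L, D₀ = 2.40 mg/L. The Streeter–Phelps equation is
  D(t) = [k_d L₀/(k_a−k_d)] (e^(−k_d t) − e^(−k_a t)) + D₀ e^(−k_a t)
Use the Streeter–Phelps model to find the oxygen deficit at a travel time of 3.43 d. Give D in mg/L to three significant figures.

D ≈ 4.93 mg/L

k_d L₀/(k_a−k_d) = 0.197×43.3/(1.04−0.197) = 8.530/0.8430 = 10.12 mg/L.
e^(−k_d t) = e^(−0.197×3.430) = 0.5088; e^(−k_a t) = e^(−1.04×3.430) = 0.02823.
D = 10.12 × (0.5088 − 0.02823) + 2.40 × 0.02823 = 4.863 + 0.06776 = 4.930 mg/L.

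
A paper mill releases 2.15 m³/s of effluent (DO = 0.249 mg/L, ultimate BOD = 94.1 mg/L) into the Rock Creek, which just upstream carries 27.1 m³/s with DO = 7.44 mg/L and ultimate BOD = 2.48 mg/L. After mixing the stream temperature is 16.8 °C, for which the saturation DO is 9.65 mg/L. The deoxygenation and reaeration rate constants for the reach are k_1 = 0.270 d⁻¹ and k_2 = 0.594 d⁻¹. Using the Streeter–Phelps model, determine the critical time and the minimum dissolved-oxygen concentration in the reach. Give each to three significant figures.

t_c ≈ 1.07 d; minimum DO ≈ 6.51 mg/L

Mixed DO = (27.1×7.44 + 2.15×0.249)/(27.1+2.15) = 202.2/29.25 = 6.911 mg/L.
Mixed L₀ = (27.1×2.48 + 2.15×94.1)/(29.25) = 269.5/29.25 = 9.214 mg/L.
Initial deficit D₀ = C_s − DO₀ = 9.65 − 6.911 = 2.739 mg/L.
t_c = (1/0.3240) ln[(0.594/0.270)(1 − 2.739×0.3240/(0.270×9.214))] = 3.086 × ln(1.415) = 1.072 d.
D_c = (0.270/0.594) × 9.214 × e^(−0.270×1.072) = 0.4545 × 9.214 × 0.7486 = 3.136 mg/L.
Minimum DO = 9.65 − 3.136 = 6.514 mg/L.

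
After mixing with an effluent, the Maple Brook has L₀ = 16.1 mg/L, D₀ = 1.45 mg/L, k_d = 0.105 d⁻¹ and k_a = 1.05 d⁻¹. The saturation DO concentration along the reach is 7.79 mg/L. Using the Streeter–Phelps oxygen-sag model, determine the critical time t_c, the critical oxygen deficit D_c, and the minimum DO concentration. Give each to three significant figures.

t_c ≈ 0.676 d; D_c ≈ 1.50 mg/L; min DO ≈ 6.29 mg/L

t_c = [1/(k_a−k_d)] ln[(k_a/k_d)(1 − D₀(k_a−k_d)/(k_d L₀))]
= [1/(1.05−0.105)] ln[(1.05/0.105)(1 − 1.45×0.9450/(0.105×16.1))]
= (1/0.9450) ln[10.00 × 0.1894] = 1.058 × ln(1.894) = 1.058 × 0.6389 = 0.6761 d.
L(t_c) = L₀ e^(−k_d t_c) = 16.1 × 0.9315 = 15.00 mg/L, and at the critical point k_a D_c = k_d L, so D_c = (0.105/1.05) × 15.00 = 1.500 mg/L.
Minimum DO = C_s − D_c = 7.79 − 1.500 = 6.290 mg/L.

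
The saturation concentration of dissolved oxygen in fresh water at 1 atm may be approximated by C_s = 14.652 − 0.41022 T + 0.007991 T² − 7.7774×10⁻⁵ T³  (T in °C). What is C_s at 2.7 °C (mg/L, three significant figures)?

C_s ≈ 13.6 mg/L

C_s = 14.652 − 0.41022×2.7 + 0.007991×2.7² − 7.7774×10⁻⁵×2.7³ = 13.60 mg/L.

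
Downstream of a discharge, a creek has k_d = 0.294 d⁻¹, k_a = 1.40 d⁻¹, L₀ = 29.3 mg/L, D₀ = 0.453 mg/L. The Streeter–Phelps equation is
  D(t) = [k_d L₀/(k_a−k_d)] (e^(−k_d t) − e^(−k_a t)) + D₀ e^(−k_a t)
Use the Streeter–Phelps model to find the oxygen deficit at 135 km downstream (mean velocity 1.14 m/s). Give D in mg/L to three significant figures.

Travel time t = x/v = 135 km / (1.14 m/s) = 135000 m / 1.14 m/s = 118400 s = 1.371 d.
k_d L₀/(k_a−k_d) = 0.294×29.3/(1.40−0.294) = 8.614/1.106 = 7.789 mg/L.
e^(−k_d t) = e^(−0.294×1.371) = 0.6683; e^(−k_a t) = e^(−1.40×1.371) = 0.1468.
D = 7.789 × (0.6683 − 0.1468) + 0.453 × 0.1468 = 4.062 + 0.06649 = 4.129 mg/L.

D ≈ 4.13 mg/L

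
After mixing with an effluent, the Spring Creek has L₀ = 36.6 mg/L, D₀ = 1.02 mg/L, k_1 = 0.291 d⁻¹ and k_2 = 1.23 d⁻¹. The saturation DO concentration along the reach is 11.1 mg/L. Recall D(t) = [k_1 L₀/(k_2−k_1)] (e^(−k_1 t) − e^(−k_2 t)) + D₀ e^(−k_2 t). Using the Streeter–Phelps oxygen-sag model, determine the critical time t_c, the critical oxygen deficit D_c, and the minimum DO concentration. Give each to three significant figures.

t_c ≈ 1.43 d; D_c ≈ 5.70 mg/L; min DO ≈ 5.40 mg/L

With k_2/k_1 = 4.227 and 1 − D₀(k_2−k_1)/(k_1 L₀) = 0.9101,
t_c = ln(4.227 × 0.9101) / (1.23 − 0.291) = ln(3.847) / 0.9390 = 1.347/0.9390 = 1.435 d.
D_c = (k_1/k_2) L₀ e^(−k_1 t_c) = (0.291/1.23) × 36.6 × e^(−0.291×1.435) = 0.2366 × 36.6 × 0.6587 = 5.704 mg/L.
Minimum DO = C_s − D_c = 11.1 − 5.704 = 5.396 mg/L.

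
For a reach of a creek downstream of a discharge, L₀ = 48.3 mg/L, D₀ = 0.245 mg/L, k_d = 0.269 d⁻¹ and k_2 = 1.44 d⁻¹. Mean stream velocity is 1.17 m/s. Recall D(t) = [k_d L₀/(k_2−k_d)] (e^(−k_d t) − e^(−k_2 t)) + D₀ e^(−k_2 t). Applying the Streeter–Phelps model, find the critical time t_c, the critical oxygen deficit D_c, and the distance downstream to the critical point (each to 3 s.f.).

t_c = [1/(k_2−k_d)] ln[(k_2/k_d)(1 − D₀(k_2−k_d)/(k_d L₀))]
= [1/(1.44−0.269)] ln[(1.44/0.269)(1 − 0.245×1.171/(0.269×48.3))]
= (1/1.171) ln[5.353 × 0.9779] = 0.8540 × ln(5.235) = 0.8540 × 1.655 = 1.414 d.
D_c = (k_d/k_2) L₀ e^(−k_d t_c) = (0.269/1.44) × 48.3 × e^(−0.269×1.414) = 0.1868 × 48.3 × 0.6837 = 6.169 mg/L.
x_c = v t_c = 1.17 m/s × 1.414 d × 86400 s/d = 142900 m ≈ 143 km.

t_c ≈ 1.41 d; D_c ≈ 6.17 mg/L; x_c ≈ 143 km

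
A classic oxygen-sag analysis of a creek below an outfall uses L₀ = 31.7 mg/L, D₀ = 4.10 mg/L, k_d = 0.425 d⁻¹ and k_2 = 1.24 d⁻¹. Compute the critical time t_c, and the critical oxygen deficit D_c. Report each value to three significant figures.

t_c = [1/(k_2−k_d)] ln[(k_2/k_d)(1 − D₀(k_2−k_d)/(k_d L₀))]
= [1/(1.24−0.425)] ln[(1.24/0.425)(1 − 4.10×0.8150/(0.425×31.7))]
= (1/0.8150) ln[2.918 × 0.7520] = 1.227 × ln(2.194) = 1.227 × 0.7857 = 0.9641 d.
D_c = (k_d/k_2) L₀ e^(−k_d t_c) = (0.425/1.24) × 31.7 × e^(−0.425×0.9641) = 0.3427 × 31.7 × 0.6638 = 7.212 mg/L.

t_c ≈ 0.964 d; D_c ≈ 7.21 mg/L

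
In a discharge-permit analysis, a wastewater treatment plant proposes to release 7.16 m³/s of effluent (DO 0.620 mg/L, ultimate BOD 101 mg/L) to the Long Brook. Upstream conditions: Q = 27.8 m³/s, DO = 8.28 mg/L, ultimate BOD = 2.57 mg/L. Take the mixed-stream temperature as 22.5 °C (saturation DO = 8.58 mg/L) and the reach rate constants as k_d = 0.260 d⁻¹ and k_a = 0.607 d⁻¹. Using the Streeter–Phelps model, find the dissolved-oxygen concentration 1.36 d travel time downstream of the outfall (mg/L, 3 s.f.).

DO ≈ 3.26 mg/L

Mixed DO = (27.8×8.28 + 7.16×0.620)/(27.8+7.16) = 234.6/34.96 = 6.711 mg/L.
Mixed L₀ = (27.8×2.57 + 7.16×101)/(34.96) = 794.6/34.96 = 22.73 mg/L.
Initial deficit D₀ = C_s − DO₀ = 8.58 − 6.711 = 1.869 mg/L.
D(1.36) = [0.260×22.73/(0.607−0.260)](e^(−0.260×1.36) − e^(−0.607×1.36)) + 1.869 e^(−0.607×1.36)
= 17.03 × (0.7022 − 0.4380) + 1.869 × 0.4380 = 5.317 mg/L.
DO = 8.58 − 5.317 = 3.263 mg/L.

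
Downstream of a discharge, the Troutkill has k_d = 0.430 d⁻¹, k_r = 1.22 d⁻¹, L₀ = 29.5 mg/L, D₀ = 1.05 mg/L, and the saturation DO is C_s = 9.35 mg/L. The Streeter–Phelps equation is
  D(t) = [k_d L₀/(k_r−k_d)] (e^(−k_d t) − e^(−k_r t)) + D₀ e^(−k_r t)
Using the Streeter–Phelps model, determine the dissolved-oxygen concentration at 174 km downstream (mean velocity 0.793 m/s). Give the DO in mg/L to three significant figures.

DO ≈ 4.64 mg/L

Travel time t = x/v = 174 km / (0.793 m/s) = 174000 m / 0.793 m/s = 219400 s = 2.540 d.
k_d L₀/(k_r−k_d) = 0.430×29.5/(1.22−0.430) = 12.69/0.7900 = 16.06 mg/L.
e^(−k_d t) = e^(−0.430×2.540) = 0.3355; e^(−k_r t) = e^(−1.22×2.540) = 0.04513.
D = 16.06 × (0.3355 − 0.04513) + 1.05 × 0.04513 = 4.663 + 0.04738 = 4.711 mg/L.
DO = C_s − D = 9.35 − 4.711 = 4.639 mg/L.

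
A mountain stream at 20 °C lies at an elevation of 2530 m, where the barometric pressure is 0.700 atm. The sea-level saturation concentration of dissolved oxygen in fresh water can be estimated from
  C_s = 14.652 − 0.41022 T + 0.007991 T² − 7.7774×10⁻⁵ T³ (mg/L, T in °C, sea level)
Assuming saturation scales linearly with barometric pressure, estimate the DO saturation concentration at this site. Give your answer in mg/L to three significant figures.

C_s ≈ 6.32 mg/L

At sea level: C_s = 14.652 − 0.41022×20 + 0.007991×20² − 7.7774×10⁻⁵×20³ = 9.022 mg/L.
Pressure correction: C_s' = 9.022 × 0.700 = 6.315 mg/L.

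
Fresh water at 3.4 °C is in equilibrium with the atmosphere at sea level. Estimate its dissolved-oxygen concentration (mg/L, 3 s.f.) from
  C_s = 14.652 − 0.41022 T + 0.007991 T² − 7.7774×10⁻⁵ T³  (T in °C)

C_s ≈ 13.3 mg/L

C_s = 14.652 − 0.41022×3.4 + 0.007991×3.4² − 7.7774×10⁻⁵×3.4³ = 13.35 mg/L.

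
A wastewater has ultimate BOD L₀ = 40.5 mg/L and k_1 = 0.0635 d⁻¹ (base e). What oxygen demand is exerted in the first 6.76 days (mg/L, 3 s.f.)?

y_t = L₀(1 − e^(−k_1 t)) = 40.5 × (1 − e^(−0.0635×6.76))
= 40.5 × (1 − 0.6510) = 40.5 × 0.3490 = 14.13 mg/L.

y ≈ 14.1 mg/L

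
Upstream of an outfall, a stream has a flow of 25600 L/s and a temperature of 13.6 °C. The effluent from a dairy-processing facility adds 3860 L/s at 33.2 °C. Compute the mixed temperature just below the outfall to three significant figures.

Flow-weighted mixing: C = (Q_r C_r + Q_w C_w)/(Q_r + Q_w)
= (25600×13.6 + 3860×33.2)/(25600 + 3860) = 476300/29460 = 16.17 °C.

16.2 °C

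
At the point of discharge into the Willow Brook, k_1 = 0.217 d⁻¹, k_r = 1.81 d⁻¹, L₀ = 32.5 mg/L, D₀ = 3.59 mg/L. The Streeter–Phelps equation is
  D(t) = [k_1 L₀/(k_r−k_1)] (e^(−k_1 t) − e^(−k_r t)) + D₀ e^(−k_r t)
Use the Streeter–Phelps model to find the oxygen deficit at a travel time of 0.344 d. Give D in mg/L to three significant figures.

k_1 L₀/(k_r−k_1) = 0.217×32.5/(1.81−0.217) = 7.053/1.593 = 4.427 mg/L.
e^(−k_1 t) = e^(−0.217×0.3440) = 0.9281; e^(−k_r t) = e^(−1.81×0.3440) = 0.5365.
D = 4.427 × (0.9281 − 0.5365) + 3.59 × 0.5365 = 1.733 + 1.926 = 3.660 mg/L.

D ≈ 3.66 mg/L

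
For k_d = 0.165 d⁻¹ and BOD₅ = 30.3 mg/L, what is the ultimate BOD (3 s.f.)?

L₀ ≈ 53.9 mg/L

BOD₅ = L₀(1 − e^(−5k_d)) ⇒ L₀ = BOD₅ / (1 − e^(−5×0.165))
= 30.3 / (1 − 0.4382) = 30.3 / 0.5618 = 53.94 mg/L.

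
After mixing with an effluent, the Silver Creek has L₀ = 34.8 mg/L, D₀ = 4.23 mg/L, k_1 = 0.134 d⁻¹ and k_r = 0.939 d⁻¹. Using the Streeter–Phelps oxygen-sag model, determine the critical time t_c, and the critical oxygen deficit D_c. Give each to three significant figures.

t_c ≈ 0.791 d; D_c ≈ 4.47 mg/L

At the critical point dD/dt = 0, so k_1 L₀ e^(−k_1 t) = k_r D. Substituting D(t) from the Streeter–Phelps equation and solving for t gives
t_c = ln[(k_r/k_1)(1 − D₀(k_r−k_1)/(k_1 L₀))] / (k_r−k_1).
Here k_r−k_1 = 0.8050 d⁻¹ and 1 − D₀(k_r−k_1)/(k_1 L₀) = 1 − 4.23×0.8050/(0.134×34.8) = 0.2698, so
t_c = ln(7.007 × 0.2698) / 0.8050 = 0.6368 / 0.8050 = 0.7911 d.
D_c = (k_1/k_r) L₀ e^(−k_1 t_c) = (0.134/0.939) × 34.8 × e^(−0.134×0.7911) = 0.1427 × 34.8 × 0.8994 = 4.467 mg/L.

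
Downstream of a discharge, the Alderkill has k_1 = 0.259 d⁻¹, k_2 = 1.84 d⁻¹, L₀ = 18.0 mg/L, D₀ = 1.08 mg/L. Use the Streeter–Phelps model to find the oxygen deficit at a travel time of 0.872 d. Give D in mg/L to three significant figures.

k_1 L₀/(k_2−k_1) = 0.259×18.0/(1.84−0.259) = 4.662/1.581 = 2.949 mg/L.
e^(−k_1 t) = e^(−0.259×0.8720) = 0.7978; e^(−k_2 t) = e^(−1.84×0.8720) = 0.2010.
D = 2.949 × (0.7978 − 0.2010) + 1.08 × 0.2010 = 1.760 + 0.2171 = 1.977 mg/L.

D ≈ 1.98 mg/L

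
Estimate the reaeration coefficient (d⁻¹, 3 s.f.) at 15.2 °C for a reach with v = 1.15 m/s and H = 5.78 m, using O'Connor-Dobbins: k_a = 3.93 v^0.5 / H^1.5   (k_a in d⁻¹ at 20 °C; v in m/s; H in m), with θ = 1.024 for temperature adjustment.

k_a(20) = 3.93 × 1.15^0.5 / 5.78^1.5 = 3.93 × 1.072 / 13.90 = 0.3033 d⁻¹.
k_a(15.2) = 0.3033 × 1.024^(15.2−20) = 0.3033 × 0.8924 = 0.2707 d⁻¹.

k_a ≈ 0.271 d⁻¹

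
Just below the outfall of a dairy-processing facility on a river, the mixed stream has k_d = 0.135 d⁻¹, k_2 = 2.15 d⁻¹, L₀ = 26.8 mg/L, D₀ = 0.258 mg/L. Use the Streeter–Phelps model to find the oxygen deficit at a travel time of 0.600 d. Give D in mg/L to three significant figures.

k_d L₀/(k_2−k_d) = 0.135×26.8/(2.15−0.135) = 3.618/2.015 = 1.796 mg/L.
e^(−k_d t) = e^(−0.135×0.6000) = 0.9222; e^(−k_2 t) = e^(−2.15×0.6000) = 0.2753.
D = 1.796 × (0.9222 − 0.2753) + 0.258 × 0.2753 = 1.162 + 0.07102 = 1.233 mg/L.

D ≈ 1.23 mg/L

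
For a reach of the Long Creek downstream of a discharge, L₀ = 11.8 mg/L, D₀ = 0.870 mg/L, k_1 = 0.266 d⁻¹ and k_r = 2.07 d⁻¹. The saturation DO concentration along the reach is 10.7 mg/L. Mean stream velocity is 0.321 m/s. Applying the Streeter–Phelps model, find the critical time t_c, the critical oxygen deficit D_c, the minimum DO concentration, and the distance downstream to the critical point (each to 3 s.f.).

t_c ≈ 0.753 d; D_c ≈ 1.24 mg/L; min DO ≈ 9.46 mg/L; x_c ≈ 20.9 km

At the critical point dD/dt = 0, so k_1 L₀ e^(−k_1 t) = k_r D. Substituting D(t) from the Streeter–Phelps equation and solving for t gives
t_c = ln[(k_r/k_1)(1 − D₀(k_r−k_1)/(k_1 L₀))] / (k_r−k_1).
Here k_r−k_1 = 1.804 d⁻¹ and 1 − D₀(k_r−k_1)/(k_1 L₀) = 1 − 0.870×1.804/(0.266×11.8) = 0.5000, so
t_c = ln(7.782 × 0.5000) / 1.804 = 1.359 / 1.804 = 0.7531 d.
D_c = (k_1/k_r) L₀ e^(−k_1 t_c) = (0.266/2.07) × 11.8 × e^(−0.266×0.7531) = 0.1285 × 11.8 × 0.8185 = 1.241 mg/L.
Minimum DO = C_s − D_c = 10.7 − 1.241 = 9.459 mg/L.
x_c = v t_c = 0.321 m/s × 0.7531 d × 86400 s/d = 20890 m ≈ 20.9 km.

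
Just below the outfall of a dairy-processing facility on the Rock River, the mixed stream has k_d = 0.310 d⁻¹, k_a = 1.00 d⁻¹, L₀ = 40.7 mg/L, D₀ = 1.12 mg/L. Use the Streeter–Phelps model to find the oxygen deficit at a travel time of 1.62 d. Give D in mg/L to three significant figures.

D ≈ 7.67 mg/L

k_d L₀/(k_a−k_d) = 0.310×40.7/(1.00−0.310) = 12.62/0.6900 = 18.29 mg/L.
e^(−k_d t) = e^(−0.310×1.620) = 0.6052; e^(−k_a t) = e^(−1.00×1.620) = 0.1979.
D = 18.29 × (0.6052 − 0.1979) + 1.12 × 0.1979 = 7.448 + 0.2216 = 7.669 mg/L.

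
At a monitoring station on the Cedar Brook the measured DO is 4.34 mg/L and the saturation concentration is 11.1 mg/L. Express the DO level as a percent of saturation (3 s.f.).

39.1 % saturation

% saturation = C/C_s × 100 = 4.34/11.1 × 100 = 39.1 %.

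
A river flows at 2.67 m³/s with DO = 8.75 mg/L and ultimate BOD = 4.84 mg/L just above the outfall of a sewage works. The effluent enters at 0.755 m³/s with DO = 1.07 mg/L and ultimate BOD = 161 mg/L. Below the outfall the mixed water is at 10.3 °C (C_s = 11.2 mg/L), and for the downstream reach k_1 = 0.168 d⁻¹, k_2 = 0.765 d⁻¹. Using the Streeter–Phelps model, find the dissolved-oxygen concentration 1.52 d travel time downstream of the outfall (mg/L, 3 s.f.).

DO ≈ 4.80 mg/L

Mixed DO = (2.67×8.75 + 0.755×1.07)/(2.67+0.755) = 24.17/3.425 = 7.057 mg/L.
Mixed L₀ = (2.67×4.84 + 0.755×161)/(3.425) = 134.5/3.425 = 39.26 mg/L.
Initial deficit D₀ = C_s − DO₀ = 11.2 − 7.057 = 4.143 mg/L.
D(1.52) = [0.168×39.26/(0.765−0.168)](e^(−0.168×1.52) − e^(−0.765×1.52)) + 4.143 e^(−0.765×1.52)
= 11.05 × (0.7746 − 0.3126) + 4.143 × 0.3126 = 6.400 mg/L.
DO = 11.2 − 6.400 = 4.800 mg/L.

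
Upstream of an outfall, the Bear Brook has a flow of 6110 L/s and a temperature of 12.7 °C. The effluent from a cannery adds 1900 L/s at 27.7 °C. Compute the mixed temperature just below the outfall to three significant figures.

Flow-weighted mixing: C = (Q_r C_r + Q_w C_w)/(Q_r + Q_w)
= (6110×12.7 + 1900×27.7)/(6110 + 1900) = 130200/8010 = 16.26 °C.

16.3 °C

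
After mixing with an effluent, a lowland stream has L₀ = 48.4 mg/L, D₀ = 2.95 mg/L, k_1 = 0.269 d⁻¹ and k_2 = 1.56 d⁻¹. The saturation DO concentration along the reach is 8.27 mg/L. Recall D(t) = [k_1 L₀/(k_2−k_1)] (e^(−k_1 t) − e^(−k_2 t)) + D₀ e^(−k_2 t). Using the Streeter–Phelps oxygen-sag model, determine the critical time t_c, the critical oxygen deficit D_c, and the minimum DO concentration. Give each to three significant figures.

t_c = [1/(k_2−k_1)] ln[(k_2/k_1)(1 − D₀(k_2−k_1)/(k_1 L₀))]
= [1/(1.56−0.269)] ln[(1.56/0.269)(1 − 2.95×1.291/(0.269×48.4))]
= (1/1.291) ln[5.799 × 0.7075] = 0.7746 × ln(4.103) = 0.7746 × 1.412 = 1.093 d.
L(t_c) = L₀ e^(−k_1 t_c) = 48.4 × 0.7452 = 36.07 mg/L, and at the critical point k_2 D_c = k_1 L, so D_c = (0.269/1.56) × 36.07 = 6.219 mg/L.
Minimum DO = C_s − D_c = 8.27 − 6.219 = 2.051 mg/L.

t_c ≈ 1.09 d; D_c ≈ 6.22 mg/L; min DO ≈ 2.05 mg/L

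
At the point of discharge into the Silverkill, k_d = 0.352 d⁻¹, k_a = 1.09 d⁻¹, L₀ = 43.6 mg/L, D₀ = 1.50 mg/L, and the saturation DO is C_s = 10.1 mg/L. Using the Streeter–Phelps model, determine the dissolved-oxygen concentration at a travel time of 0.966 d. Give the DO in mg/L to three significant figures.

DO ≈ 2.03 mg/L

k_d L₀/(k_a−k_d) = 0.352×43.6/(1.09−0.352) = 15.35/0.7380 = 20.80 mg/L.
e^(−k_d t) = e^(−0.352×0.9660) = 0.7117; e^(−k_a t) = e^(−1.09×0.9660) = 0.3489.
D = 20.80 × (0.7117 − 0.3489) + 1.50 × 0.3489 = 7.545 + 0.5234 = 8.069 mg/L.
DO = C_s − D = 10.1 − 8.069 = 2.031 mg/L.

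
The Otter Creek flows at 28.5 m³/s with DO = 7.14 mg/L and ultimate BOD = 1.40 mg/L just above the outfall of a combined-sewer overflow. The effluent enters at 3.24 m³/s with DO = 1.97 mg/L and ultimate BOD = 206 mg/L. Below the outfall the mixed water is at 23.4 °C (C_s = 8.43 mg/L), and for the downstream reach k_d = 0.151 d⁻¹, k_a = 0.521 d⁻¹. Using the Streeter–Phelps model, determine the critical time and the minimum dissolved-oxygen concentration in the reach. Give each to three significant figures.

t_c ≈ 2.74 d; minimum DO ≈ 4.16 mg/L

Mixed DO = (28.5×7.14 + 3.24×1.97)/(28.5+3.24) = 209.9/31.74 = 6.612 mg/L.
Mixed L₀ = (28.5×1.40 + 3.24×206)/(31.74) = 707.3/31.74 = 22.29 mg/L.
Initial deficit D₀ = C_s − DO₀ = 8.43 − 6.612 = 1.818 mg/L.
t_c = (1/0.3700) ln[(0.521/0.151)(1 − 1.818×0.3700/(0.151×22.29))] = 2.703 × ln(2.761) = 2.745 d.
D_c = (0.151/0.521) × 22.29 × e^(−0.151×2.745) = 0.2898 × 22.29 × 0.6607 = 4.268 mg/L.
Minimum DO = 8.43 − 4.268 = 4.162 mg/L.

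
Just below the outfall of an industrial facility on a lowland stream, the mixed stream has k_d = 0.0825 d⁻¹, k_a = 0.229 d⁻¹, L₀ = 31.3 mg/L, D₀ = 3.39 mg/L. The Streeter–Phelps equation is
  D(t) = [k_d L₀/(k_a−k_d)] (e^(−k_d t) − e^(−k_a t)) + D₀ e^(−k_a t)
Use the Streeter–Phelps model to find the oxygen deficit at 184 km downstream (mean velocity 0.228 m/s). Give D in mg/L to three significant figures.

D ≈ 6.48 mg/L

Travel time t = x/v = 184 km / (0.228 m/s) = 184000 m / 0.228 m/s = 807000 s = 9.340 d.
k_d L₀/(k_a−k_d) = 0.0825×31.3/(0.229−0.0825) = 2.582/0.1465 = 17.63 mg/L.
e^(−k_d t) = e^(−0.0825×9.340) = 0.4627; e^(−k_a t) = e^(−0.229×9.340) = 0.1178.
D = 17.63 × (0.4627 − 0.1178) + 3.39 × 0.1178 = 6.080 + 0.3993 = 6.480 mg/L.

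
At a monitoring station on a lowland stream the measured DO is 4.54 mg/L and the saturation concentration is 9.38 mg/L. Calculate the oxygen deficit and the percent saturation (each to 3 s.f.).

D = C_s − C = 9.38 − 4.54 = 4.84 mg/L.
% saturation = 4.54/9.38 × 100 = 48.4 %.

D ≈ 4.84 mg/L; 48.4 % saturation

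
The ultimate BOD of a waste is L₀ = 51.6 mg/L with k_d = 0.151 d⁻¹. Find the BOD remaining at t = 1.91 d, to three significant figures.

L ≈ 38.7 mg/L

L_t = L₀ e^(−k_d t) = 51.6 × e^(−0.151×1.91) = 51.6 × 0.7495 = 38.67 mg/L.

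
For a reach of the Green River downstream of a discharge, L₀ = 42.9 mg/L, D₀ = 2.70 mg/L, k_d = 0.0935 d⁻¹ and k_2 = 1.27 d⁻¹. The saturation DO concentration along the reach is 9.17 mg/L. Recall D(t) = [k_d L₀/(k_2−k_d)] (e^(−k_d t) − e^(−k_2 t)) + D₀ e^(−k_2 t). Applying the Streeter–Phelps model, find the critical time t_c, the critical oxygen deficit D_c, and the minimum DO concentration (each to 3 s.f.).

With k_2/k_d = 13.58 and 1 − D₀(k_2−k_d)/(k_d L₀) = 0.2081,
t_c = ln(13.58 × 0.2081) / (1.27 − 0.0935) = ln(2.826) / 1.177 = 1.039/1.177 = 0.8831 d.
D_c = (k_d/k_2) L₀ e^(−k_d t_c) = (0.0935/1.27) × 42.9 × e^(−0.0935×0.8831) = 0.07362 × 42.9 × 0.9207 = 2.908 mg/L.
Minimum DO = C_s − D_c = 9.17 − 2.908 = 6.262 mg/L.

t_c ≈ 0.883 d; D_c ≈ 2.91 mg/L; min DO ≈ 6.26 mg/L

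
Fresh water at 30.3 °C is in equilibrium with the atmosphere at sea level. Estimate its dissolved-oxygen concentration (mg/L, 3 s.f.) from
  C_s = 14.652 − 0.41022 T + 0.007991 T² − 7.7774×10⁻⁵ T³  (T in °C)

C_s ≈ 7.40 mg/L

C_s = 14.652 − 0.41022×30.3 + 0.007991×30.3² − 7.7774×10⁻⁵×30.3³ = 7.395 mg/L.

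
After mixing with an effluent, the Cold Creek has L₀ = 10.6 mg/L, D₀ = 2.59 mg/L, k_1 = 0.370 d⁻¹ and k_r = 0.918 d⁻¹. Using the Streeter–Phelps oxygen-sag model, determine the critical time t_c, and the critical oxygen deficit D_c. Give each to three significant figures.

At the critical point dD/dt = 0, so k_1 L₀ e^(−k_1 t) = k_r D. Substituting D(t) from the Streeter–Phelps equation and solving for t gives
t_c = ln[(k_r/k_1)(1 − D₀(k_r−k_1)/(k_1 L₀))] / (k_r−k_1).
Here k_r−k_1 = 0.5480 d⁻¹ and 1 − D₀(k_r−k_1)/(k_1 L₀) = 1 − 2.59×0.5480/(0.370×10.6) = 0.6381, so
t_c = ln(2.481 × 0.6381) / 0.5480 = 0.4595 / 0.5480 = 0.8384 d.
D_c = (k_1/k_r) L₀ e^(−k_1 t_c) = (0.370/0.918) × 10.6 × e^(−0.370×0.8384) = 0.4031 × 10.6 × 0.7333 = 3.133 mg/L.

t_c ≈ 0.838 d; D_c ≈ 3.13 mg/L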